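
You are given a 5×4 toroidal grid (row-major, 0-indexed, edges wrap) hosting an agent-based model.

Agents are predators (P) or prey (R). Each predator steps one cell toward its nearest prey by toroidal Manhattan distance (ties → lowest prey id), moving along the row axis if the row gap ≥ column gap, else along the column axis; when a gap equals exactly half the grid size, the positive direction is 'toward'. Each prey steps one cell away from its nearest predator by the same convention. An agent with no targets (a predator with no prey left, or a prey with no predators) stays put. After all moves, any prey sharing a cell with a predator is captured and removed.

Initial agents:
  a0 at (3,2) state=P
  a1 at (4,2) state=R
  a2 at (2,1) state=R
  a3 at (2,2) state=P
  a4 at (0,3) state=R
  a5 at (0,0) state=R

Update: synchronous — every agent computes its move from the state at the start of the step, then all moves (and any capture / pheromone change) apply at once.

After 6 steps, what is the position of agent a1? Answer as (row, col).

(0, 2)

t=1: a0@(4,2):P a1@(0,2):R a2@(2,0):R a3@(2,1):P a4@(1,3):R a5@(1,0):R
t=2: a0@(0,2):P a1@(1,2):R a2@(2,3):R a3@(2,0):P a4@(2,3):R a5@(0,0):R
t=3: a0@(1,2):P a1@(2,2):R a2@(2,2):R a3@(2,3):P a4@(2,2):R a5@(0,3):R
t=4: a0@(2,2):P a1@(3,2):R a2@(3,2):R a3@(2,2):P a4@(3,2):R a5@(4,3):R
t=5: a0@(3,2):P a1@(4,2):R a2@(4,2):R a3@(3,2):P a4@(4,2):R a5@(0,3):R
t=6: a0@(4,2):P a1@(0,2):R a2@(0,2):R a3@(4,2):P a4@(0,2):R a5@(1,3):R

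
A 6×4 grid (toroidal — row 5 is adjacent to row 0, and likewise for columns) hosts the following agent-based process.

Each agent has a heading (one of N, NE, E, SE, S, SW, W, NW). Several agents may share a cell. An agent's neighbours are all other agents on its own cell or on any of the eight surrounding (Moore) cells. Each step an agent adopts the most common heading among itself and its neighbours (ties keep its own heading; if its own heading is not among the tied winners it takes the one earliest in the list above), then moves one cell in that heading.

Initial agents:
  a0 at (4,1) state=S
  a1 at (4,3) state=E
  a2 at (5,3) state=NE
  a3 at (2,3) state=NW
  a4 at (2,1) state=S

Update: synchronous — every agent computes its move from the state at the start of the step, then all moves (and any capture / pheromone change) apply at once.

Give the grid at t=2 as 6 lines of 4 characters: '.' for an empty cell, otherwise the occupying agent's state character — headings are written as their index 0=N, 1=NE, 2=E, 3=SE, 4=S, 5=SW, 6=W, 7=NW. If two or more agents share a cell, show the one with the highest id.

.7..
....
....
....
.4..
4...

t=1: a0@(5,1):S a1@(4,0):E a2@(4,0):NE a3@(1,2):NW a4@(3,1):S
t=2: a0@(0,1):S a1@(5,0):S a2@(5,0):S a3@(0,1):NW a4@(4,1):S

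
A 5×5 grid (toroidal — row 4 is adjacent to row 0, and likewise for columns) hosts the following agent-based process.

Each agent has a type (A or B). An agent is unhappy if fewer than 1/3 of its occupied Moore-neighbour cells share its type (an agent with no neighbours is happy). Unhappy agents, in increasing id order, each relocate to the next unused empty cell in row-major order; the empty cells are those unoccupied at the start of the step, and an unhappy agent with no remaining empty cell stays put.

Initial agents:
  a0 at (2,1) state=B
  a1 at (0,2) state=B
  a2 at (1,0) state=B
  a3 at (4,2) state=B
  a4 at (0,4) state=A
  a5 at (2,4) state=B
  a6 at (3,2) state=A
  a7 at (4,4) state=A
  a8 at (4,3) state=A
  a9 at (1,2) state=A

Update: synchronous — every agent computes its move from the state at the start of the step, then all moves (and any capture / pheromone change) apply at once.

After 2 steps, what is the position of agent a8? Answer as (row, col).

(4, 3)

t=1: a0@(2,1):B a1@(0,2):B a2@(1,0):B a3@(4,2):B a4@(0,4):A a5@(2,4):B a6@(3,2):A a7@(4,4):A a8@(4,3):A a9@(0,0):A
t=2: (unchanged — steady state)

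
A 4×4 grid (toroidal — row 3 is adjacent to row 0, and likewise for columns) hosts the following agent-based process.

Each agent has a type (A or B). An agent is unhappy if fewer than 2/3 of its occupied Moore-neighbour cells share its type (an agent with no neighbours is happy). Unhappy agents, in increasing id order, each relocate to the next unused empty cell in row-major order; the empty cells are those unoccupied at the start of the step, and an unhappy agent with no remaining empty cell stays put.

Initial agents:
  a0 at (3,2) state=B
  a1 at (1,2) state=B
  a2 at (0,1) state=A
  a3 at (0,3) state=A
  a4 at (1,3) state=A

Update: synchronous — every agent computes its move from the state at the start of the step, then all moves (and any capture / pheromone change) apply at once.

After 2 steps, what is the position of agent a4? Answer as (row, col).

(2, 0)

t=1: a0@(0,0):B a1@(0,2):B a2@(1,0):A a3@(1,1):A a4@(2,0):A
t=2: a0@(0,1):B a1@(0,3):B a2@(1,0):A a3@(1,2):A a4@(2,0):A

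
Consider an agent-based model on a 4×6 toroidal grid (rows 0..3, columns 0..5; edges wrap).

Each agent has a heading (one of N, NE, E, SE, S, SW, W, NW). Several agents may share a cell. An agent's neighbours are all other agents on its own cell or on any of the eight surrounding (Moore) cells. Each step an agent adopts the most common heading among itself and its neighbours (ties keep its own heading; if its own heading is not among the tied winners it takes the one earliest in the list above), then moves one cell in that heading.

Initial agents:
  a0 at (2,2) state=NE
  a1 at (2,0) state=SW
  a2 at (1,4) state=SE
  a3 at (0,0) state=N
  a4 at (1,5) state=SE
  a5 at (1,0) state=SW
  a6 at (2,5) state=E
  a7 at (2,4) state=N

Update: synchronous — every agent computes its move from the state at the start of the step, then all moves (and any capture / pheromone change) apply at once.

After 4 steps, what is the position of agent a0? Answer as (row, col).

(2, 0)

t=1: a0@(1,3):NE a1@(3,5):SW a2@(2,5):SE a3@(3,0):N a4@(2,0):SE a5@(2,5):SW a6@(3,0):SE a7@(3,5):SE
t=2: a0@(0,4):NE a1@(0,0):SE a2@(3,0):SE a3@(0,1):SE a4@(3,1):SE a5@(3,0):SE a6@(0,1):SE a7@(0,0):SE
t=3: a0@(3,5):NE a1@(1,1):SE a2@(0,1):SE a3@(1,2):SE a4@(0,2):SE a5@(0,1):SE a6@(1,2):SE a7@(1,1):SE
t=4: a0@(2,0):NE a1@(2,2):SE a2@(1,2):SE a3@(2,3):SE a4@(1,3):SE a5@(1,2):SE a6@(2,3):SE a7@(2,2):SE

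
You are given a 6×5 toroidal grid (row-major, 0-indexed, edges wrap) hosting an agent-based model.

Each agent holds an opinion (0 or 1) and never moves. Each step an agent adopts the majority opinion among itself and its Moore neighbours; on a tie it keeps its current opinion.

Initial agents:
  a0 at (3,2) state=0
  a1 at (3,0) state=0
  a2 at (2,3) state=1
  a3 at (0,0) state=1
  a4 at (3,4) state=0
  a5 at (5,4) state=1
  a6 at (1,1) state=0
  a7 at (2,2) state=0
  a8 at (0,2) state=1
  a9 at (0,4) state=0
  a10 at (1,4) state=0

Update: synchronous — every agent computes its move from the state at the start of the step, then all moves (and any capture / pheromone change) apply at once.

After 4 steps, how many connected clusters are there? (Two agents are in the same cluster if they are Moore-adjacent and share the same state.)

2

t=1: a0@(3,2):0 a1@(3,0):0 a2@(2,3):0 a3@(0,0):0 a4@(3,4):0 a5@(5,4):1 a6@(1,1):0 a7@(2,2):0 a8@(0,2):1 a9@(0,4):0 a10@(1,4):0
t=2: a0@(3,2):0 a1@(3,0):0 a2@(2,3):0 a3@(0,0):0 a4@(3,4):0 a5@(5,4):0 a6@(1,1):0 a7@(2,2):0 a8@(0,2):1 a9@(0,4):0 a10@(1,4):0
t=3: (unchanged — steady state)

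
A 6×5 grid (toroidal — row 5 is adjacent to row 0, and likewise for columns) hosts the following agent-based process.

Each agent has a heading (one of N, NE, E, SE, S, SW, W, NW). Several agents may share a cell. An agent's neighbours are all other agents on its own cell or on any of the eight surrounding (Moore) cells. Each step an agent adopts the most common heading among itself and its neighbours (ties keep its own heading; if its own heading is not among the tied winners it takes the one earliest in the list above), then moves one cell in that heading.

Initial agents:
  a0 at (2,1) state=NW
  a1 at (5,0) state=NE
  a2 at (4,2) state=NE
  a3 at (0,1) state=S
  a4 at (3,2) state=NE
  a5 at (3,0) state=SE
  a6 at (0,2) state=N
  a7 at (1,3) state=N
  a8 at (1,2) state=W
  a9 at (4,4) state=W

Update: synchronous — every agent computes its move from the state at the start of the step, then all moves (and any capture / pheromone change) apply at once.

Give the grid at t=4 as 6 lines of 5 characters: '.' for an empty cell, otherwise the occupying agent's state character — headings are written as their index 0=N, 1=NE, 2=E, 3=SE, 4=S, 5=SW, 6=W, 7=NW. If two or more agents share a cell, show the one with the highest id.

.1...
...0.
.00..
..00.
...0.
.1...

t=1: a0@(1,0):NW a1@(4,1):NE a2@(3,3):NE a3@(1,1):S a4@(2,3):NE a5@(4,1):SE a6@(5,2):N a7@(0,3):N a8@(0,2):N a9@(4,3):W
t=2: a0@(0,4):NW a1@(3,2):NE a2@(2,4):NE a3@(2,1):S a4@(1,4):NE a5@(5,2):SE a6@(4,2):N a7@(5,3):N a8@(5,2):N a9@(4,2):W
t=3: a0@(5,3):NW a1@(2,3):NE a2@(1,0):NE a3@(3,1):S a4@(0,0):NE a5@(4,2):N a6@(3,2):N a7@(4,3):N a8@(4,2):N a9@(3,2):N
t=4: a0@(4,3):N a1@(1,3):N a2@(0,1):NE a3@(2,1):N a4@(5,1):NE a5@(3,2):N a6@(2,2):N a7@(3,3):N a8@(3,2):N a9@(2,2):N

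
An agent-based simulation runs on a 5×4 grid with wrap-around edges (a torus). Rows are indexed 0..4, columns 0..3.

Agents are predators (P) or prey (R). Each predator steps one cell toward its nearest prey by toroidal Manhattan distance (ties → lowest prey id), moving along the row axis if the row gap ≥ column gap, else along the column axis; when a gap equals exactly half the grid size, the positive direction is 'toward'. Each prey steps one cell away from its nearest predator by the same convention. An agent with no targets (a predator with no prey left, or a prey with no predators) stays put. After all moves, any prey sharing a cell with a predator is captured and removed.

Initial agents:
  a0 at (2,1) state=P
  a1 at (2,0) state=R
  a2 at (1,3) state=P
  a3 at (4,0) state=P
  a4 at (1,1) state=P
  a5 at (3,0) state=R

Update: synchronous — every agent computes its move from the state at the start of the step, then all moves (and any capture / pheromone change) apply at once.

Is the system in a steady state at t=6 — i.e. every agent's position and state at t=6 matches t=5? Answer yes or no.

yes

t=1: a0@(2,0):P a2@(2,3):P a3@(3,0):P a4@(2,1):P
t=2: (unchanged — steady state)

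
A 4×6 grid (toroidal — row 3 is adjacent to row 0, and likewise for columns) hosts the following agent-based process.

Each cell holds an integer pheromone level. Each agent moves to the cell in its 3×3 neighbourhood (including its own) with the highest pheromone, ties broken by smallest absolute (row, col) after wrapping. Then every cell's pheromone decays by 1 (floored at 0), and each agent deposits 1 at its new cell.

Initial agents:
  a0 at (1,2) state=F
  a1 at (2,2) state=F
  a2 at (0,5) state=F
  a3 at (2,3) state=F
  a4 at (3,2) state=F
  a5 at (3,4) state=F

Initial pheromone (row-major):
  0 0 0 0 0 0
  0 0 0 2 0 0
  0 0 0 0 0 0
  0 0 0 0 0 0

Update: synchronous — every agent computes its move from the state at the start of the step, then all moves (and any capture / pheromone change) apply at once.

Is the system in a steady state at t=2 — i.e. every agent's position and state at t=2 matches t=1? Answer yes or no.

no

t=1: a0@(1,3) a1@(1,3) a2@(0,0) a3@(1,3) a4@(0,1) a5@(0,3) | pheromone: 1 1 0 1 0 0 / 0 0 0 4 0 0 / 0 0 0 0 0 0 / 0 0 0 0 0 0
t=2: a0@(1,3) a1@(1,3) a2@(0,0) a3@(1,3) a4@(0,0) a5@(1,3) | pheromone: 2 0 0 0 0 0 / 0 0 0 7 0 0 / 0 0 0 0 0 0 / 0 0 0 0 0 0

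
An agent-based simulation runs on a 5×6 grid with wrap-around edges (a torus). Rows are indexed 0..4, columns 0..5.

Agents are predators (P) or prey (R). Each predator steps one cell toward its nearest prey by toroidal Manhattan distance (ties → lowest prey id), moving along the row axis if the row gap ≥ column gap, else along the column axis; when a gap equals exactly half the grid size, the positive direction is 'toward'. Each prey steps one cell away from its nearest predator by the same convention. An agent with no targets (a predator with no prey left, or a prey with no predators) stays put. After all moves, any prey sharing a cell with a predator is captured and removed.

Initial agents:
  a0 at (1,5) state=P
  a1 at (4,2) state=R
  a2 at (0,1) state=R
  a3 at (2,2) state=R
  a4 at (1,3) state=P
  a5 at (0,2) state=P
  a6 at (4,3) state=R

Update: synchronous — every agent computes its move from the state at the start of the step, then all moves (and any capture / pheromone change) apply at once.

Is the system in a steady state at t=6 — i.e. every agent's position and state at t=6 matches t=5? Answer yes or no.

t=1: a0@(1,0):P a1@(3,2):R a2@(0,0):R a3@(3,2):R a4@(2,3):P a5@(4,2):P a6@(3,3):R
t=2: a0@(0,0):P a1@(2,2):R a2@(4,0):R a3@(2,2):R a4@(3,3):P a5@(3,2):P a6@(4,3):R
t=3: a0@(4,0):P a1@(1,2):R a2@(3,0):R a3@(1,2):R a4@(4,3):P a5@(2,2):P a6@(0,3):R
t=4: a0@(3,0):P a1@(0,2):R a2@(2,0):R a3@(0,2):R a4@(0,3):P a5@(1,2):P a6@(1,3):R
t=5: a0@(2,0):P a1@(0,1):R a2@(1,0):R a3@(0,1):R a4@(0,2):P a5@(0,2):P a6@(2,3):R
t=6: a0@(1,0):P a1@(0,0):R a2@(0,0):R a3@(0,0):R a4@(0,1):P a5@(0,1):P a6@(2,2):R

no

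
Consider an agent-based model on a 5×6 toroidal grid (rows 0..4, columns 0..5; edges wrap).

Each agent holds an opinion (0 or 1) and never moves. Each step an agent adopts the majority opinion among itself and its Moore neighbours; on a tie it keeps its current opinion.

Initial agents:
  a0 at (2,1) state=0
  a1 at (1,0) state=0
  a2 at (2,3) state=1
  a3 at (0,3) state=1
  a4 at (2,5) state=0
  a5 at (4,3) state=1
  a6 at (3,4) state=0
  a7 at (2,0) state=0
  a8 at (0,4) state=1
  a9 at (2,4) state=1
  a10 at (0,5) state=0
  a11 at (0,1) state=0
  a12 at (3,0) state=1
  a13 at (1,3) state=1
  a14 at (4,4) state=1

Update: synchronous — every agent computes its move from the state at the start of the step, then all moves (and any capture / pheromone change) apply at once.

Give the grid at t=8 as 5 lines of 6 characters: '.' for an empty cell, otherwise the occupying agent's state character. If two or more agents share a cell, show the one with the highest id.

t=1: a0@(2,1):0 a1@(1,0):0 a2@(2,3):1 a3@(0,3):1 a4@(2,5):0 a5@(4,3):1 a6@(3,4):1 a7@(2,0):0 a8@(0,4):1 a9@(2,4):1 a10@(0,5):0 a11@(0,1):0 a12@(3,0):0 a13@(1,3):1 a14@(4,4):1
t=2: (unchanged — steady state)

.0.110
0..1..
00.110
0...1.
...11.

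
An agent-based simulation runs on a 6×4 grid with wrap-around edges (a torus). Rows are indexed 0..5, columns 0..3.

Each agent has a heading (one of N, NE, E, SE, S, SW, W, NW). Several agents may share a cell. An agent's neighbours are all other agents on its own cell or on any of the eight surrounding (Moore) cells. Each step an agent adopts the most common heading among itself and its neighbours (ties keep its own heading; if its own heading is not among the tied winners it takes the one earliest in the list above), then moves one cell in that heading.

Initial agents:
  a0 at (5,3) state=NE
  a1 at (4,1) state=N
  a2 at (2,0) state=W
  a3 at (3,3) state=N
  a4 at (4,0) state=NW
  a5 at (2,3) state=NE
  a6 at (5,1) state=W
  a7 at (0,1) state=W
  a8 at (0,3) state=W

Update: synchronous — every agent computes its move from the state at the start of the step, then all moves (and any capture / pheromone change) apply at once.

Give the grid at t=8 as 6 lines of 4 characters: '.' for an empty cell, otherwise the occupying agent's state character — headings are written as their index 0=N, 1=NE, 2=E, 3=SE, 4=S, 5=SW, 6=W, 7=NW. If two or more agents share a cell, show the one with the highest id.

..0.
0.00
00..
0...
....
....

t=1: a0@(4,0):NE a1@(3,1):N a2@(2,3):W a3@(2,3):N a4@(3,0):N a5@(1,0):NE a6@(5,0):W a7@(0,0):W a8@(0,2):W
t=2: a0@(3,0):N a1@(2,1):N a2@(1,3):N a3@(1,3):N a4@(2,0):N a5@(1,3):W a6@(5,3):W a7@(0,3):W a8@(0,1):W
t=3: a0@(2,0):N a1@(1,1):N a2@(0,3):N a3@(0,3):N a4@(1,0):N a5@(0,3):N a6@(5,2):W a7@(0,2):W a8@(0,0):W
t=4: a0@(1,0):N a1@(0,1):N a2@(5,3):N a3@(5,3):N a4@(0,0):N a5@(5,3):N a6@(4,2):N a7@(5,2):N a8@(5,0):N
t=5: a0@(0,0):N a1@(5,1):N a2@(4,3):N a3@(4,3):N a4@(5,0):N a5@(4,3):N a6@(3,2):N a7@(4,2):N a8@(4,0):N
t=6: a0@(5,0):N a1@(4,1):N a2@(3,3):N a3@(3,3):N a4@(4,0):N a5@(3,3):N a6@(2,2):N a7@(3,2):N a8@(3,0):N
t=7: a0@(4,0):N a1@(3,1):N a2@(2,3):N a3@(2,3):N a4@(3,0):N a5@(2,3):N a6@(1,2):N a7@(2,2):N a8@(2,0):N
t=8: a0@(3,0):N a1@(2,1):N a2@(1,3):N a3@(1,3):N a4@(2,0):N a5@(1,3):N a6@(0,2):N a7@(1,2):N a8@(1,0):N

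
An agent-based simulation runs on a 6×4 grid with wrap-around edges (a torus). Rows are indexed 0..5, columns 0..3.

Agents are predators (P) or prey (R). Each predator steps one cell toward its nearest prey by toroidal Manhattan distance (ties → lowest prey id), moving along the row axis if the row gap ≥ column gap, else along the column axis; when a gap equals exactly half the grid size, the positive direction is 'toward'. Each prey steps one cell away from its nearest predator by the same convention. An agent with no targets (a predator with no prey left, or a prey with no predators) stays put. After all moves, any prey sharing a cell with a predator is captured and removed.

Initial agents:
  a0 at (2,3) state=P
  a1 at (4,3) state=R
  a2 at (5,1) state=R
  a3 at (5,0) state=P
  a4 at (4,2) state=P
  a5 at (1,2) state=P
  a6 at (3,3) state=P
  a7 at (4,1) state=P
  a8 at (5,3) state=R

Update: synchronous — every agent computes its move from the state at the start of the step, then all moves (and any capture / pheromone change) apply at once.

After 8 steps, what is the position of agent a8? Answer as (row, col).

(5, 3)

t=1: a0@(3,3):P a1@(4,0):R a2@(5,2):R a3@(5,1):P a4@(4,3):P a5@(0,2):P a6@(4,3):P a7@(5,1):P a8@(5,2):R
t=2: a0@(4,3):P a1@(4,1):R a2@(5,3):R a3@(5,2):P a4@(4,0):P a5@(5,2):P a6@(4,0):P a7@(5,2):P a8@(5,3):R
t=3: a0@(5,3):P a1@(4,2):R a2@(0,3):R a3@(5,3):P a4@(4,1):P a5@(5,3):P a6@(4,1):P a7@(5,3):P a8@(0,3):R
t=4: a0@(0,3):P a1@(4,3):R a2@(1,3):R a3@(0,3):P a4@(4,2):P a5@(0,3):P a6@(4,2):P a7@(0,3):P a8@(1,3):R
t=5: a0@(1,3):P a1@(4,0):R a2@(2,3):R a3@(1,3):P a4@(4,3):P a5@(1,3):P a6@(4,3):P a7@(1,3):P a8@(2,3):R
t=6: a0@(2,3):P a1@(4,1):R a2@(3,3):R a3@(2,3):P a4@(4,0):P a5@(2,3):P a6@(4,0):P a7@(2,3):P a8@(3,3):R
t=7: a0@(3,3):P a1@(4,2):R a2@(4,3):R a3@(3,3):P a4@(4,1):P a5@(3,3):P a6@(4,1):P a7@(3,3):P a8@(4,3):R
t=8: a0@(4,3):P a2@(5,3):R a3@(4,3):P a4@(4,2):P a5@(4,3):P a6@(4,2):P a7@(4,3):P a8@(5,3):R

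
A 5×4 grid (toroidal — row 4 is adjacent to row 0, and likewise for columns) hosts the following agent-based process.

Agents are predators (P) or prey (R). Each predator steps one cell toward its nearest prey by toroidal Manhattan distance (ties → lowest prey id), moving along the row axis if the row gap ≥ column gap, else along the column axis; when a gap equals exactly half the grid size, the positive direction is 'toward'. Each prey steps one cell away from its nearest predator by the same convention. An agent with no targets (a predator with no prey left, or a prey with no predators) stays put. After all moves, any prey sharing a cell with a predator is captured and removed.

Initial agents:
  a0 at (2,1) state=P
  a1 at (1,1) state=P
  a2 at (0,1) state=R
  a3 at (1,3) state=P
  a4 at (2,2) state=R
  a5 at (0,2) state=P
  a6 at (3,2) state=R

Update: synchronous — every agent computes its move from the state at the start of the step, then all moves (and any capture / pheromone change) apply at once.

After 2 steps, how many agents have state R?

2

t=1: a0@(2,2):P a1@(0,1):P a2@(4,1):R a3@(2,3):P a5@(0,1):P a6@(4,2):R
t=2: a0@(3,2):P a1@(4,1):P a2@(3,1):R a3@(3,3):P a5@(4,1):P a6@(0,2):R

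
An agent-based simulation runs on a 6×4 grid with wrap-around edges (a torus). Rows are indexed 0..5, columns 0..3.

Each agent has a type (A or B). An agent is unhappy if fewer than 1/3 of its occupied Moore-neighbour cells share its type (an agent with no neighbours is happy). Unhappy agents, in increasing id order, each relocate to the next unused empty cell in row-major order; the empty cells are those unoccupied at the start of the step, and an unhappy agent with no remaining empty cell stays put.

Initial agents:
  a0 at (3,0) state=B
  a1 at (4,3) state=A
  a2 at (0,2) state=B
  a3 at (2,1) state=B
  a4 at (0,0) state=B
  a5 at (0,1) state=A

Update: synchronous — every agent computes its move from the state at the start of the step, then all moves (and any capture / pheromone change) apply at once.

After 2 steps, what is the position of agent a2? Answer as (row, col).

t=1: a0@(3,0):B a1@(0,3):A a2@(1,0):B a3@(2,1):B a4@(1,1):B a5@(1,2):A
t=2: (unchanged — steady state)

(1, 0)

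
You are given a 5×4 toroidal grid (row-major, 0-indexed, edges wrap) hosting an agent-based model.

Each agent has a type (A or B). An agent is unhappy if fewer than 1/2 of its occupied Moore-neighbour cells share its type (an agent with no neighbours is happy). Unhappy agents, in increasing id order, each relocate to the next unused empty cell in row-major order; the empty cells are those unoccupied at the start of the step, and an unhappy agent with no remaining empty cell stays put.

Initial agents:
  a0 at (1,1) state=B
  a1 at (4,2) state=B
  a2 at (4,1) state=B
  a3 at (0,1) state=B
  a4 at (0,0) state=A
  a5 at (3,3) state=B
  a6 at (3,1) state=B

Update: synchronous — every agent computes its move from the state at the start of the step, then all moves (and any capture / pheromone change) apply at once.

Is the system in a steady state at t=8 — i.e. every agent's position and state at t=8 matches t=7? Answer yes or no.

t=1: a0@(1,1):B a1@(4,2):B a2@(4,1):B a3@(0,1):B a4@(0,2):A a5@(3,3):B a6@(3,1):B
t=2: a0@(1,1):B a1@(4,2):B a2@(4,1):B a3@(0,1):B a4@(0,0):A a5@(3,3):B a6@(3,1):B
t=3: a0@(1,1):B a1@(4,2):B a2@(4,1):B a3@(0,1):B a4@(0,2):A a5@(3,3):B a6@(3,1):B
t=4: a0@(1,1):B a1@(4,2):B a2@(4,1):B a3@(0,1):B a4@(0,0):A a5@(3,3):B a6@(3,1):B
t=5: a0@(1,1):B a1@(4,2):B a2@(4,1):B a3@(0,1):B a4@(0,2):A a5@(3,3):B a6@(3,1):B
t=6: a0@(1,1):B a1@(4,2):B a2@(4,1):B a3@(0,1):B a4@(0,0):A a5@(3,3):B a6@(3,1):B
t=7: a0@(1,1):B a1@(4,2):B a2@(4,1):B a3@(0,1):B a4@(0,2):A a5@(3,3):B a6@(3,1):B
t=8: a0@(1,1):B a1@(4,2):B a2@(4,1):B a3@(0,1):B a4@(0,0):A a5@(3,3):B a6@(3,1):B

no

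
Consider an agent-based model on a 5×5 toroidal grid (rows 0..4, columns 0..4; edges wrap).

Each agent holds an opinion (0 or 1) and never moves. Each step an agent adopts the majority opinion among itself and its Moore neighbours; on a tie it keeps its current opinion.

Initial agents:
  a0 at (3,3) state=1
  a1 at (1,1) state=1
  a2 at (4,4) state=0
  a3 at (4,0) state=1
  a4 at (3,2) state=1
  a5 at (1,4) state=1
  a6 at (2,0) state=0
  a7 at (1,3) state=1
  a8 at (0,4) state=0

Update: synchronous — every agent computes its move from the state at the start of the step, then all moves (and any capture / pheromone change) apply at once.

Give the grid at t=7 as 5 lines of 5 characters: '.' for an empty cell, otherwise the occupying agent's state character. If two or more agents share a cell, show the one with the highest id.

....1
.1.11
1....
..11.
0...0

t=1: a0@(3,3):1 a1@(1,1):1 a2@(4,4):0 a3@(4,0):0 a4@(3,2):1 a5@(1,4):1 a6@(2,0):1 a7@(1,3):1 a8@(0,4):1
t=2: (unchanged — steady state)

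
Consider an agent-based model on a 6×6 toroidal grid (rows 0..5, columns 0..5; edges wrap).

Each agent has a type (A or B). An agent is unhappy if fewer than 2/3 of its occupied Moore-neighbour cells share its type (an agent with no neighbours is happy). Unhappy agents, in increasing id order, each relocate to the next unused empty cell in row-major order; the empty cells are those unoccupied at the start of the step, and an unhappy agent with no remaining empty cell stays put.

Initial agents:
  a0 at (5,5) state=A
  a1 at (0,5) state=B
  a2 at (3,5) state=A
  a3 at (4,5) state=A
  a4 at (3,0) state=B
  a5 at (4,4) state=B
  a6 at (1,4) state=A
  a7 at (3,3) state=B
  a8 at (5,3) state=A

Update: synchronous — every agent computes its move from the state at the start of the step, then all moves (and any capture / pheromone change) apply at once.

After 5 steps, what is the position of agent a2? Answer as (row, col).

t=1: a0@(0,0):A a1@(0,1):B a2@(0,2):A a3@(0,3):A a4@(0,4):B a5@(1,0):B a6@(1,1):A a7@(3,3):B a8@(1,2):A
t=2: a0@(0,5):A a1@(1,3):B a2@(0,2):A a3@(0,3):A a4@(1,4):B a5@(1,5):B a6@(2,0):A a7@(3,3):B a8@(1,2):A
t=3: a0@(0,0):A a1@(0,1):B a2@(0,2):A a3@(0,4):A a4@(1,0):B a5@(1,1):B a6@(2,1):A a7@(3,3):B a8@(1,2):A
t=4: a0@(0,3):A a1@(0,5):B a2@(1,3):A a3@(0,4):A a4@(1,4):B a5@(1,5):B a6@(2,0):A a7@(3,3):B a8@(2,2):A
t=5: a0@(0,3):A a1@(0,5):B a2@(1,3):A a3@(0,0):A a4@(0,1):B a5@(0,2):B a6@(1,0):A a7@(1,1):B a8@(1,2):A

(1, 3)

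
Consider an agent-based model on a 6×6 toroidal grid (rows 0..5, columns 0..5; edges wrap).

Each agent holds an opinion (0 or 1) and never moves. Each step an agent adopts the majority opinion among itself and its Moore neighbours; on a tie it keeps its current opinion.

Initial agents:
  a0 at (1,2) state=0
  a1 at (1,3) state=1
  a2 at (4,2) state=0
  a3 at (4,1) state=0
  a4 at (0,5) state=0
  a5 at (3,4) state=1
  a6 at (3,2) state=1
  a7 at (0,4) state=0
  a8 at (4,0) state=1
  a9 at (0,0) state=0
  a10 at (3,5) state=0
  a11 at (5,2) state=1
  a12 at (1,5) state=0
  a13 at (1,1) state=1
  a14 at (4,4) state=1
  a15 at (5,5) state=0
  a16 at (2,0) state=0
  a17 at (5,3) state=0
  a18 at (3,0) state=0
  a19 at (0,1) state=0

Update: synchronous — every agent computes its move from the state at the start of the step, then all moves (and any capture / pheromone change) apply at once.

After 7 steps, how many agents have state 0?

t=1: a0@(1,2):0 a1@(1,3):0 a2@(4,2):0 a3@(4,1):0 a4@(0,5):0 a5@(3,4):1 a6@(3,2):0 a7@(0,4):0 a8@(4,0):0 a9@(0,0):0 a10@(3,5):0 a11@(5,2):0 a12@(1,5):0 a13@(1,1):0 a14@(4,4):0 a15@(5,5):0 a16@(2,0):0 a17@(5,3):0 a18@(3,0):0 a19@(0,1):0
t=2: a0@(1,2):0 a1@(1,3):0 a2@(4,2):0 a3@(4,1):0 a4@(0,5):0 a5@(3,4):0 a6@(3,2):0 a7@(0,4):0 a8@(4,0):0 a9@(0,0):0 a10@(3,5):0 a11@(5,2):0 a12@(1,5):0 a13@(1,1):0 a14@(4,4):0 a15@(5,5):0 a16@(2,0):0 a17@(5,3):0 a18@(3,0):0 a19@(0,1):0
t=3: (unchanged — steady state)

20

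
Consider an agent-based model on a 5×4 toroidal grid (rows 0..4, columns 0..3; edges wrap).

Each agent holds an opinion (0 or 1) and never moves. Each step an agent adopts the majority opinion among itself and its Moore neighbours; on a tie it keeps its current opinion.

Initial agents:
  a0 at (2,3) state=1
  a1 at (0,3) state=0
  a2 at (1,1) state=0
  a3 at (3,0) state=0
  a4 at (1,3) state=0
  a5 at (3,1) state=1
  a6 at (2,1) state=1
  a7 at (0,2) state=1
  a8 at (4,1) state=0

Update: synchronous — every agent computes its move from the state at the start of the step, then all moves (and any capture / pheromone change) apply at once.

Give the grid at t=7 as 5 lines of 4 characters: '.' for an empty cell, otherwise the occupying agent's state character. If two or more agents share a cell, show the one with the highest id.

..00
.1.0
.1.0
11..
.0..

t=1: a0@(2,3):0 a1@(0,3):0 a2@(1,1):1 a3@(3,0):1 a4@(1,3):0 a5@(3,1):1 a6@(2,1):1 a7@(0,2):0 a8@(4,1):0
t=2: (unchanged — steady state)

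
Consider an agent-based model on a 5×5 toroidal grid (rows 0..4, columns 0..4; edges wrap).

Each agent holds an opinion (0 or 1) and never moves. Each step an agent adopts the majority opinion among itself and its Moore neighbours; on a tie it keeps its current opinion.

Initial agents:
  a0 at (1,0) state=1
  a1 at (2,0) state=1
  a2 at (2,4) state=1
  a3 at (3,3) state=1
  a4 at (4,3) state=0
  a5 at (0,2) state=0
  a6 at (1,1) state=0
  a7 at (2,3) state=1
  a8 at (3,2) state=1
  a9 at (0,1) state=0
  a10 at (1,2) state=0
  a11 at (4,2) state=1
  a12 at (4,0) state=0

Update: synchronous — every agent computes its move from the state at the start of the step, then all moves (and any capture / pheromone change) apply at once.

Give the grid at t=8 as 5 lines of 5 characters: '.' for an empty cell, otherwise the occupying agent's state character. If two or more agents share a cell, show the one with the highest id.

t=1: a0@(1,0):1 a1@(2,0):1 a2@(2,4):1 a3@(3,3):1 a4@(4,3):1 a5@(0,2):0 a6@(1,1):0 a7@(2,3):1 a8@(3,2):1 a9@(0,1):0 a10@(1,2):0 a11@(4,2):1 a12@(4,0):0
t=2: (unchanged — steady state)

.00..
100..
1..11
..11.
0.11.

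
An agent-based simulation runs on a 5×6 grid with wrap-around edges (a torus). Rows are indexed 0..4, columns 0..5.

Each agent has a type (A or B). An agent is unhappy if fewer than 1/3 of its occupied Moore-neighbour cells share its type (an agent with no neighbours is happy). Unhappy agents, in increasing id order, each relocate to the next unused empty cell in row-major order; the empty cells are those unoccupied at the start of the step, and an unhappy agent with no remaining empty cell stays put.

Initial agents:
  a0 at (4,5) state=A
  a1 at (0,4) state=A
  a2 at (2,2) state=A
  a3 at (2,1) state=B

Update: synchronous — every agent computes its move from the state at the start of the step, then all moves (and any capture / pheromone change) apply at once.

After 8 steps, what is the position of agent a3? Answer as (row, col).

(0, 2)

t=1: a0@(4,5):A a1@(0,4):A a2@(0,0):A a3@(0,1):B
t=2: a0@(4,5):A a1@(0,4):A a2@(0,0):A a3@(0,2):B
t=3: (unchanged — steady state)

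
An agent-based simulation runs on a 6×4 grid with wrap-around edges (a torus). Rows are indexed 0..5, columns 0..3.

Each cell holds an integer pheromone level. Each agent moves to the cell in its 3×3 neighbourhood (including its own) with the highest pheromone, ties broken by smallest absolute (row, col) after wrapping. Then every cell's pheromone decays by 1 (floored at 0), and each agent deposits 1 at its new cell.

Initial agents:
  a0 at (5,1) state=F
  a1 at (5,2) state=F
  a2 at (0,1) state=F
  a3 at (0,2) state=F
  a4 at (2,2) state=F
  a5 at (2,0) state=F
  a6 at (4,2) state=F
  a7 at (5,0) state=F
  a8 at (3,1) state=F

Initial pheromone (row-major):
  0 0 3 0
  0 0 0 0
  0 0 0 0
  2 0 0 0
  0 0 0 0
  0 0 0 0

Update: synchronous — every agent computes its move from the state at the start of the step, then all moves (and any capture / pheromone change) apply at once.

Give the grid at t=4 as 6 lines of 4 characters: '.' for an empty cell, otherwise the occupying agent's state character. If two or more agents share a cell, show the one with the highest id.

t=1: a0@(0,2) a1@(0,2) a2@(0,2) a3@(0,2) a4@(1,1) a5@(3,0) a6@(3,1) a7@(0,0) a8@(3,0) | pheromone: 1 0 6 0 / 0 1 0 0 / 0 0 0 0 / 3 1 0 0 / 0 0 0 0 / 0 0 0 0
t=2: a0@(0,2) a1@(0,2) a2@(0,2) a3@(0,2) a4@(0,2) a5@(3,0) a6@(3,0) a7@(0,0) a8@(3,0) | pheromone: 1 0 10 0 / 0 0 0 0 / 0 0 0 0 / 5 0 0 0 / 0 0 0 0 / 0 0 0 0
t=3: a0@(0,2) a1@(0,2) a2@(0,2) a3@(0,2) a4@(0,2) a5@(3,0) a6@(3,0) a7@(0,0) a8@(3,0) | pheromone: 1 0 14 0 / 0 0 0 0 / 0 0 0 0 / 7 0 0 0 / 0 0 0 0 / 0 0 0 0
t=4: a0@(0,2) a1@(0,2) a2@(0,2) a3@(0,2) a4@(0,2) a5@(3,0) a6@(3,0) a7@(0,0) a8@(3,0) | pheromone: 1 0 18 0 / 0 0 0 0 / 0 0 0 0 / 9 0 0 0 / 0 0 0 0 / 0 0 0 0

F.F.
....
....
F...
....
....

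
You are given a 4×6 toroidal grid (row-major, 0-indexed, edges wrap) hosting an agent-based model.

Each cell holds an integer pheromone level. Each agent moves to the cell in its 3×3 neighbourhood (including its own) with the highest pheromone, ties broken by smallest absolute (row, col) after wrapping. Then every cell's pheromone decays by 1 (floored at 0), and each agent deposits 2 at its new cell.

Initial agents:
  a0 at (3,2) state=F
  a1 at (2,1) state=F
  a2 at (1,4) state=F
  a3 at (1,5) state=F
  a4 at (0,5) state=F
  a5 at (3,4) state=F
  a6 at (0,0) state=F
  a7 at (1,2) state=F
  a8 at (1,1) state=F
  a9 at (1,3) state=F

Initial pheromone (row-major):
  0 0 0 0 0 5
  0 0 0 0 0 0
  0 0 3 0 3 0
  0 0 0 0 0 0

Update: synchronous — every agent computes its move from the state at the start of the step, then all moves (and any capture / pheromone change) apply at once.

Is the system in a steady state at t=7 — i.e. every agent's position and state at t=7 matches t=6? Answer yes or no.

t=1: a0@(2,2) a1@(2,2) a2@(0,5) a3@(0,5) a4@(0,5) a5@(0,5) a6@(0,5) a7@(2,2) a8@(2,2) a9@(2,2) | pheromone: 0 0 0 0 0 14 / 0 0 0 0 0 0 / 0 0 12 0 2 0 / 0 0 0 0 0 0
t=2: a0@(2,2) a1@(2,2) a2@(0,5) a3@(0,5) a4@(0,5) a5@(0,5) a6@(0,5) a7@(2,2) a8@(2,2) a9@(2,2) | pheromone: 0 0 0 0 0 23 / 0 0 0 0 0 0 / 0 0 21 0 1 0 / 0 0 0 0 0 0
t=3: a0@(2,2) a1@(2,2) a2@(0,5) a3@(0,5) a4@(0,5) a5@(0,5) a6@(0,5) a7@(2,2) a8@(2,2) a9@(2,2) | pheromone: 0 0 0 0 0 32 / 0 0 0 0 0 0 / 0 0 30 0 0 0 / 0 0 0 0 0 0
t=4: a0@(2,2) a1@(2,2) a2@(0,5) a3@(0,5) a4@(0,5) a5@(0,5) a6@(0,5) a7@(2,2) a8@(2,2) a9@(2,2) | pheromone: 0 0 0 0 0 41 / 0 0 0 0 0 0 / 0 0 39 0 0 0 / 0 0 0 0 0 0
t=5: a0@(2,2) a1@(2,2) a2@(0,5) a3@(0,5) a4@(0,5) a5@(0,5) a6@(0,5) a7@(2,2) a8@(2,2) a9@(2,2) | pheromone: 0 0 0 0 0 50 / 0 0 0 0 0 0 / 0 0 48 0 0 0 / 0 0 0 0 0 0
t=6: a0@(2,2) a1@(2,2) a2@(0,5) a3@(0,5) a4@(0,5) a5@(0,5) a6@(0,5) a7@(2,2) a8@(2,2) a9@(2,2) | pheromone: 0 0 0 0 0 59 / 0 0 0 0 0 0 / 0 0 57 0 0 0 / 0 0 0 0 0 0
t=7: a0@(2,2) a1@(2,2) a2@(0,5) a3@(0,5) a4@(0,5) a5@(0,5) a6@(0,5) a7@(2,2) a8@(2,2) a9@(2,2) | pheromone: 0 0 0 0 0 68 / 0 0 0 0 0 0 / 0 0 66 0 0 0 / 0 0 0 0 0 0

yes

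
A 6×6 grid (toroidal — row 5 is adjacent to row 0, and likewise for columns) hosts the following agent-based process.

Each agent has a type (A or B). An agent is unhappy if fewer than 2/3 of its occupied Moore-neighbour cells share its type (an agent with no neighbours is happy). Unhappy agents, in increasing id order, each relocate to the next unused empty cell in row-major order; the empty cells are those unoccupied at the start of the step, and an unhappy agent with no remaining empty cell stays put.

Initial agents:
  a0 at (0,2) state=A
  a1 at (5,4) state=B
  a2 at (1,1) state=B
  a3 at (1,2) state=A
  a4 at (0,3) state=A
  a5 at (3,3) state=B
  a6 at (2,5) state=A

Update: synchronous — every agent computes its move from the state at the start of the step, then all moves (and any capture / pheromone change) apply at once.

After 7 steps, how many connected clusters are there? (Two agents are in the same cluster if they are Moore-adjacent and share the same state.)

t=1: a0@(0,2):A a1@(0,0):B a2@(0,1):B a3@(1,2):A a4@(0,3):A a5@(3,3):B a6@(2,5):A
t=2: a0@(0,2):A a1@(0,0):B a2@(0,4):B a3@(1,2):A a4@(0,3):A a5@(3,3):B a6@(2,5):A
t=3: a0@(0,2):A a1@(0,0):B a2@(0,1):B a3@(1,2):A a4@(0,3):A a5@(3,3):B a6@(2,5):A
t=4: a0@(0,2):A a1@(0,0):B a2@(0,4):B a3@(1,2):A a4@(0,3):A a5@(3,3):B a6@(2,5):A
t=5: a0@(0,2):A a1@(0,0):B a2@(0,1):B a3@(1,2):A a4@(0,3):A a5@(3,3):B a6@(2,5):A
t=6: a0@(0,2):A a1@(0,0):B a2@(0,4):B a3@(1,2):A a4@(0,3):A a5@(3,3):B a6@(2,5):A
t=7: a0@(0,2):A a1@(0,0):B a2@(0,1):B a3@(1,2):A a4@(0,3):A a5@(3,3):B a6@(2,5):A

4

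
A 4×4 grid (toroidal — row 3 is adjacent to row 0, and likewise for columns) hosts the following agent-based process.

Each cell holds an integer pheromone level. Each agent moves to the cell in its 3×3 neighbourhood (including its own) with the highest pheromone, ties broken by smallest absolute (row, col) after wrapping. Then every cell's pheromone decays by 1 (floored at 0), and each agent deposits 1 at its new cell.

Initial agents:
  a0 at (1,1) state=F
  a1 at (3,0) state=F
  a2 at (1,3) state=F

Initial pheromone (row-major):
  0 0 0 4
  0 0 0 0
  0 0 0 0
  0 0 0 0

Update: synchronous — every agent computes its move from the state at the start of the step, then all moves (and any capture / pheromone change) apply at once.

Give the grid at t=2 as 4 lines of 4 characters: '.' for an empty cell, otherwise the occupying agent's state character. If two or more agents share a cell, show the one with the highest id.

t=1: a0@(0,0) a1@(0,3) a2@(0,3) | pheromone: 1 0 0 5 / 0 0 0 0 / 0 0 0 0 / 0 0 0 0
t=2: a0@(0,3) a1@(0,3) a2@(0,3) | pheromone: 0 0 0 7 / 0 0 0 0 / 0 0 0 0 / 0 0 0 0

...F
....
....
....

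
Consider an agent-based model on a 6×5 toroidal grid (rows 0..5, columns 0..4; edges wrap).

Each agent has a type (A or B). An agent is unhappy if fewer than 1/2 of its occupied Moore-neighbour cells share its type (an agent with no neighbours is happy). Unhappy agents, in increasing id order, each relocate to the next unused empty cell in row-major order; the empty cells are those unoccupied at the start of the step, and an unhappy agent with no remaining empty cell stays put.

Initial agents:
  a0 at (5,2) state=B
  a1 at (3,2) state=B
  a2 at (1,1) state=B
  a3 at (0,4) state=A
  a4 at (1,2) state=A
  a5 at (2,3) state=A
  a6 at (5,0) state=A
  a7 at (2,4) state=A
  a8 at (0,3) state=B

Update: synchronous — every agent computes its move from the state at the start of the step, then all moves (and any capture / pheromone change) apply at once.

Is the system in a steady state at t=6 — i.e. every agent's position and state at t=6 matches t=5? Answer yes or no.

yes

t=1: a0@(5,2):B a1@(0,0):B a2@(0,1):B a3@(0,4):A a4@(0,2):A a5@(2,3):A a6@(5,0):A a7@(2,4):A a8@(1,0):B
t=2: a0@(5,2):B a1@(0,0):B a2@(0,1):B a3@(0,3):A a4@(1,1):A a5@(2,3):A a6@(1,2):A a7@(2,4):A a8@(1,0):B
t=3: a0@(5,2):B a1@(0,0):B a2@(0,1):B a3@(0,3):A a4@(0,2):A a5@(2,3):A a6@(1,2):A a7@(2,4):A a8@(1,0):B
t=4: a0@(0,4):B a1@(0,0):B a2@(0,1):B a3@(0,3):A a4@(0,2):A a5@(2,3):A a6@(1,2):A a7@(2,4):A a8@(1,0):B
t=5: (unchanged — steady state)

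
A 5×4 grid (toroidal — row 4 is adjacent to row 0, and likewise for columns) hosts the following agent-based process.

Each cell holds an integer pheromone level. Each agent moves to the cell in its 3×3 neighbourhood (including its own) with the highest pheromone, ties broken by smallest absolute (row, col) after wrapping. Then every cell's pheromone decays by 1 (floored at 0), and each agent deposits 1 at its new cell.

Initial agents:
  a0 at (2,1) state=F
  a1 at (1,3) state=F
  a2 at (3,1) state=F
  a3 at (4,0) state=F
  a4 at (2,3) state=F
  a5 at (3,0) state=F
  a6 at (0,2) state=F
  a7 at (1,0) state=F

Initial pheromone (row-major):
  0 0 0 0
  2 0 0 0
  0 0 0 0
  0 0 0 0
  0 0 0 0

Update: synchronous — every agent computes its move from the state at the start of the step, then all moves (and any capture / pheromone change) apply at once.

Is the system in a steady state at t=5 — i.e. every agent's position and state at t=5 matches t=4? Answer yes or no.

t=1: a0@(1,0) a1@(1,0) a2@(2,0) a3@(0,0) a4@(1,0) a5@(2,0) a6@(0,1) a7@(1,0) | pheromone: 1 1 0 0 / 5 0 0 0 / 2 0 0 0 / 0 0 0 0 / 0 0 0 0
t=2: a0@(1,0) a1@(1,0) a2@(1,0) a3@(1,0) a4@(1,0) a5@(1,0) a6@(1,0) a7@(1,0) | pheromone: 0 0 0 0 / 12 0 0 0 / 1 0 0 0 / 0 0 0 0 / 0 0 0 0
t=3: a0@(1,0) a1@(1,0) a2@(1,0) a3@(1,0) a4@(1,0) a5@(1,0) a6@(1,0) a7@(1,0) | pheromone: 0 0 0 0 / 19 0 0 0 / 0 0 0 0 / 0 0 0 0 / 0 0 0 0
t=4: a0@(1,0) a1@(1,0) a2@(1,0) a3@(1,0) a4@(1,0) a5@(1,0) a6@(1,0) a7@(1,0) | pheromone: 0 0 0 0 / 26 0 0 0 / 0 0 0 0 / 0 0 0 0 / 0 0 0 0
t=5: a0@(1,0) a1@(1,0) a2@(1,0) a3@(1,0) a4@(1,0) a5@(1,0) a6@(1,0) a7@(1,0) | pheromone: 0 0 0 0 / 33 0 0 0 / 0 0 0 0 / 0 0 0 0 / 0 0 0 0

yes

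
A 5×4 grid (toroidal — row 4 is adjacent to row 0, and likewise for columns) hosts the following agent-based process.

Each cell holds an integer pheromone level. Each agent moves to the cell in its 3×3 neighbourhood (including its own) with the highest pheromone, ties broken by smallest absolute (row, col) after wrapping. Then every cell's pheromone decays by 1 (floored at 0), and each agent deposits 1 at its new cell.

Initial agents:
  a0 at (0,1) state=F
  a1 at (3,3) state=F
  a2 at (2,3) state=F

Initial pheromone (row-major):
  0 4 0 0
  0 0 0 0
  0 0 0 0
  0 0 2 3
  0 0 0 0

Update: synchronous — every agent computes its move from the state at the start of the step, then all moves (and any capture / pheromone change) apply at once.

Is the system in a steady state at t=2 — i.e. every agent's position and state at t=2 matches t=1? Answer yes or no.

t=1: a0@(0,1) a1@(3,3) a2@(3,3) | pheromone: 0 4 0 0 / 0 0 0 0 / 0 0 0 0 / 0 0 1 4 / 0 0 0 0
t=2: a0@(0,1) a1@(3,3) a2@(3,3) | pheromone: 0 4 0 0 / 0 0 0 0 / 0 0 0 0 / 0 0 0 5 / 0 0 0 0

yes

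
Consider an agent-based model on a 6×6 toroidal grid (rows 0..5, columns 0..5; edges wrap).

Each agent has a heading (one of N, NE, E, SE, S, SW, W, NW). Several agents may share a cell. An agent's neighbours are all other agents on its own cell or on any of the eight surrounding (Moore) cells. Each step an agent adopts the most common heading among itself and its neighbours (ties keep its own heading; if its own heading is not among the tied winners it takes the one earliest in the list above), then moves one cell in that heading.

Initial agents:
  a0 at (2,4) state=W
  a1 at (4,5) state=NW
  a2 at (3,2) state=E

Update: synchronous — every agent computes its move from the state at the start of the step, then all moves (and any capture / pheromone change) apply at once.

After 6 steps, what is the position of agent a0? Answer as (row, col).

t=1: a0@(2,3):W a1@(3,4):NW a2@(3,3):E
t=2: a0@(2,2):W a1@(2,3):NW a2@(3,4):E
t=3: a0@(2,1):W a1@(1,2):NW a2@(3,5):E
t=4: a0@(2,0):W a1@(0,1):NW a2@(3,0):E
t=5: a0@(2,5):W a1@(5,0):NW a2@(3,1):E
t=6: a0@(2,4):W a1@(4,5):NW a2@(3,2):E

(2, 4)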